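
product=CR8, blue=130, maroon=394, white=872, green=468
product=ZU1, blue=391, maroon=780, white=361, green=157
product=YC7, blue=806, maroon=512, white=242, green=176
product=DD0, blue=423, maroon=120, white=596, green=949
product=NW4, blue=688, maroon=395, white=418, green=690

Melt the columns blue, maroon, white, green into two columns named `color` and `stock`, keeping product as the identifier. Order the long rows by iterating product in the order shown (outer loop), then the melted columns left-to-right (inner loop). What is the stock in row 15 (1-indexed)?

596

20 rows total (5 × 4). Row 15: index ⌊(15-1)/4⌋ = 3 into product → DD0; (15-1) mod 4 = 2 into the melted columns → white.
So row 15 is (DD0, white, 596); stock = 596.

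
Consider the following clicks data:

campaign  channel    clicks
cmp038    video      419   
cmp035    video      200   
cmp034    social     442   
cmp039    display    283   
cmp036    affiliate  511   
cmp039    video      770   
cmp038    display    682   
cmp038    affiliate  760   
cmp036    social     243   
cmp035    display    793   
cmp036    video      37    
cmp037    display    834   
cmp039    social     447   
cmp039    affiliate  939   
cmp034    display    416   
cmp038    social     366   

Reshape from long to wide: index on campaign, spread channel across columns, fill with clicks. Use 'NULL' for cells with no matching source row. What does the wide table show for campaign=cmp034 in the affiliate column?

NULL

No long-format row has campaign=cmp034 and channel=affiliate, so the cell is NULL.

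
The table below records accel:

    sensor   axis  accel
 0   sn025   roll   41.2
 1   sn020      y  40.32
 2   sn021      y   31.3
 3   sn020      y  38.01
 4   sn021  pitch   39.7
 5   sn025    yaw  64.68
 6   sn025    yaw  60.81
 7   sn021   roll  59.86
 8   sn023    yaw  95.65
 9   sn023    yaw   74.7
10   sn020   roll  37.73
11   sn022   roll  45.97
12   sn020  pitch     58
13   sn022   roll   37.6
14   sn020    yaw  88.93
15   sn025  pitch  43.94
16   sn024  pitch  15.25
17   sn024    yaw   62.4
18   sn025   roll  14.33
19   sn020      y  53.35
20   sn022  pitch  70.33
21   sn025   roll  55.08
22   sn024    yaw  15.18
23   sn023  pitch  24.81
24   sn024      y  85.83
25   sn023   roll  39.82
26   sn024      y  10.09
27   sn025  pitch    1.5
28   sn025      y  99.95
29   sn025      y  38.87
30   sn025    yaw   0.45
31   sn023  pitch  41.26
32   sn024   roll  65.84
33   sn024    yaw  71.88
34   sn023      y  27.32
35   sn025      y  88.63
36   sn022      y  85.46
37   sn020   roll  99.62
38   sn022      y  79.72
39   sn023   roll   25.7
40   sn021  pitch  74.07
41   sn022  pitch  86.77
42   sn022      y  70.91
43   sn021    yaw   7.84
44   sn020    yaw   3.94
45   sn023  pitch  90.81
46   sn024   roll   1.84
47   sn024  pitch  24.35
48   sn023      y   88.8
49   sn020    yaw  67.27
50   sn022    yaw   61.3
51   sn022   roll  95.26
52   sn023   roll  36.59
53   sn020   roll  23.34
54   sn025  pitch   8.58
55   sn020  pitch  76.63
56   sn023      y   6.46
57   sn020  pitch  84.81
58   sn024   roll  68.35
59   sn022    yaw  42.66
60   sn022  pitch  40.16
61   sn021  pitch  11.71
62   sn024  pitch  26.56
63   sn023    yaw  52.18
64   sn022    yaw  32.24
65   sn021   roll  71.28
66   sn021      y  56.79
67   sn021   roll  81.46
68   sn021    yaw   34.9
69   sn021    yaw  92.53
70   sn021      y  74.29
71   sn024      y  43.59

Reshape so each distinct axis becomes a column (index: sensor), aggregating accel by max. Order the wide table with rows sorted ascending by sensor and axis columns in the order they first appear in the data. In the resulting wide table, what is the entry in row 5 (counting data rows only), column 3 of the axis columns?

With rows sorted ascending by sensor, row 5 is sensor=sn024. axis columns in first-appearance order: roll, y, pitch, yaw; column 3 is pitch.
Long rows with sensor=sn024, axis=pitch: max(15.25, 24.35, 26.56) = 26.56.

26.56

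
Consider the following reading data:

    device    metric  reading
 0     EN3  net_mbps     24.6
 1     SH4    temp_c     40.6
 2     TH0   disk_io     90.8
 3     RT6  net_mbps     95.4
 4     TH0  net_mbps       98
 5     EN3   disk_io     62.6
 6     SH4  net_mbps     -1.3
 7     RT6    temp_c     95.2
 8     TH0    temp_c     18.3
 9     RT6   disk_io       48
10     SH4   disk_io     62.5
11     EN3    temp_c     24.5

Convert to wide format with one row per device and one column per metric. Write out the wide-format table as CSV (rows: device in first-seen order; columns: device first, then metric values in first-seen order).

device,net_mbps,temp_c,disk_io
EN3,24.6,24.5,62.6
SH4,-1.3,40.6,62.5
TH0,98,18.3,90.8
RT6,95.4,95.2,48

Columns: device plus the 3 distinct metric values (net_mbps, temp_c, disk_io).
For example, row EN3 column net_mbps takes reading=24.6 from the long row (EN3, net_mbps).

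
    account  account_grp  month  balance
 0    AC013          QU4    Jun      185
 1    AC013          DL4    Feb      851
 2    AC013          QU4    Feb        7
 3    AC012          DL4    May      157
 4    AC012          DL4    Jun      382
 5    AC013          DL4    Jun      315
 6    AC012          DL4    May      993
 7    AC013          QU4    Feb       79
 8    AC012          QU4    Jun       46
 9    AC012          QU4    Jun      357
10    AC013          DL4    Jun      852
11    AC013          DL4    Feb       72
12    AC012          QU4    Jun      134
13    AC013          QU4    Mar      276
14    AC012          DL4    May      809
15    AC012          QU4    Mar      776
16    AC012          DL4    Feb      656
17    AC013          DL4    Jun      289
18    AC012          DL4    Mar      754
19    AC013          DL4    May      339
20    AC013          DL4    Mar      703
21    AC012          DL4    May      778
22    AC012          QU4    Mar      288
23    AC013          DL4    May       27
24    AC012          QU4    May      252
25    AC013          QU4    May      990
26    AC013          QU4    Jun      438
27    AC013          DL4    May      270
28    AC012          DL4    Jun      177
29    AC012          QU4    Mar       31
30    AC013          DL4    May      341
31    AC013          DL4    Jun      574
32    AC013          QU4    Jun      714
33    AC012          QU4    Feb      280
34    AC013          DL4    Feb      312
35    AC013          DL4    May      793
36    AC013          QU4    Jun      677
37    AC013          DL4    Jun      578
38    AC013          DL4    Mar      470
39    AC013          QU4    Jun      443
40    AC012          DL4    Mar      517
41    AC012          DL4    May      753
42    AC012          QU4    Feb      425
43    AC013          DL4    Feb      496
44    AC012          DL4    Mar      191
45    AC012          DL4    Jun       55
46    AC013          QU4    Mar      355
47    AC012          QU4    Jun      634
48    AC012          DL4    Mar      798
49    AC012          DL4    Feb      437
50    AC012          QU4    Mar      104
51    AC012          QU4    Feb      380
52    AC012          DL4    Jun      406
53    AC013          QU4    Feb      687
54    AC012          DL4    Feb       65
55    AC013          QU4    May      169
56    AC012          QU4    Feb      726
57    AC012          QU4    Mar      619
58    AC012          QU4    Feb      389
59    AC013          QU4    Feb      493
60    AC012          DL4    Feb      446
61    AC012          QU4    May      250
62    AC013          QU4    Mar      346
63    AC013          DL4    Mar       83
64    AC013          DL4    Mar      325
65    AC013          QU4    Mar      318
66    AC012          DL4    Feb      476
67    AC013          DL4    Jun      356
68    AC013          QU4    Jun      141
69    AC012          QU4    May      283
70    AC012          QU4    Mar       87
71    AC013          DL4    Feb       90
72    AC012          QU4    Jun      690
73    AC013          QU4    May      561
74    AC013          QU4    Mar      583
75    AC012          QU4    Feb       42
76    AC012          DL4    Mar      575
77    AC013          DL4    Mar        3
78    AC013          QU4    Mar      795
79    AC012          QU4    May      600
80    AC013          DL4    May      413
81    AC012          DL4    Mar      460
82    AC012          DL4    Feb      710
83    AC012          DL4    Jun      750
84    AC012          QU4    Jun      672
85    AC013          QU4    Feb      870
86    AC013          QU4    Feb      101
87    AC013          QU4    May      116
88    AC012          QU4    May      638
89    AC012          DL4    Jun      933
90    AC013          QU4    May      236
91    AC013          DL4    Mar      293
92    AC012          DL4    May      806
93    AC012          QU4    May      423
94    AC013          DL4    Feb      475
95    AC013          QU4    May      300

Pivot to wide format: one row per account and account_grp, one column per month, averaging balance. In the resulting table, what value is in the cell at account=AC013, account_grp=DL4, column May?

363.83

Rows with account=AC013, account_grp=DL4 and month=May: balance values are 339, 27, 270, 341, 793, 413.
(339 + 27 + 270 + 341 + 793 + 413) / 6 = 363.83.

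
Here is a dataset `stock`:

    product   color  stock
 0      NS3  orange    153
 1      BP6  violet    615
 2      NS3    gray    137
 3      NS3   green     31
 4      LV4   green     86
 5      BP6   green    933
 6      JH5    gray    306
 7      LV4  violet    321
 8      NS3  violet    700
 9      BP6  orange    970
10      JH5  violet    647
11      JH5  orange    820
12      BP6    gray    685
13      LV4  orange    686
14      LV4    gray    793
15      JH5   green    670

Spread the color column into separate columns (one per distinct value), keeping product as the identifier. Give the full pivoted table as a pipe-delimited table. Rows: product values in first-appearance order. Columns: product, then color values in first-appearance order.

Columns: product plus the 4 distinct color values (orange, violet, gray, green).
For example, row NS3 column orange takes stock=153 from the long row (NS3, orange).

| product | orange | violet | gray | green |
| NS3 | 153 | 700 | 137 | 31 |
| BP6 | 970 | 615 | 685 | 933 |
| LV4 | 686 | 321 | 793 | 86 |
| JH5 | 820 | 647 | 306 | 670 |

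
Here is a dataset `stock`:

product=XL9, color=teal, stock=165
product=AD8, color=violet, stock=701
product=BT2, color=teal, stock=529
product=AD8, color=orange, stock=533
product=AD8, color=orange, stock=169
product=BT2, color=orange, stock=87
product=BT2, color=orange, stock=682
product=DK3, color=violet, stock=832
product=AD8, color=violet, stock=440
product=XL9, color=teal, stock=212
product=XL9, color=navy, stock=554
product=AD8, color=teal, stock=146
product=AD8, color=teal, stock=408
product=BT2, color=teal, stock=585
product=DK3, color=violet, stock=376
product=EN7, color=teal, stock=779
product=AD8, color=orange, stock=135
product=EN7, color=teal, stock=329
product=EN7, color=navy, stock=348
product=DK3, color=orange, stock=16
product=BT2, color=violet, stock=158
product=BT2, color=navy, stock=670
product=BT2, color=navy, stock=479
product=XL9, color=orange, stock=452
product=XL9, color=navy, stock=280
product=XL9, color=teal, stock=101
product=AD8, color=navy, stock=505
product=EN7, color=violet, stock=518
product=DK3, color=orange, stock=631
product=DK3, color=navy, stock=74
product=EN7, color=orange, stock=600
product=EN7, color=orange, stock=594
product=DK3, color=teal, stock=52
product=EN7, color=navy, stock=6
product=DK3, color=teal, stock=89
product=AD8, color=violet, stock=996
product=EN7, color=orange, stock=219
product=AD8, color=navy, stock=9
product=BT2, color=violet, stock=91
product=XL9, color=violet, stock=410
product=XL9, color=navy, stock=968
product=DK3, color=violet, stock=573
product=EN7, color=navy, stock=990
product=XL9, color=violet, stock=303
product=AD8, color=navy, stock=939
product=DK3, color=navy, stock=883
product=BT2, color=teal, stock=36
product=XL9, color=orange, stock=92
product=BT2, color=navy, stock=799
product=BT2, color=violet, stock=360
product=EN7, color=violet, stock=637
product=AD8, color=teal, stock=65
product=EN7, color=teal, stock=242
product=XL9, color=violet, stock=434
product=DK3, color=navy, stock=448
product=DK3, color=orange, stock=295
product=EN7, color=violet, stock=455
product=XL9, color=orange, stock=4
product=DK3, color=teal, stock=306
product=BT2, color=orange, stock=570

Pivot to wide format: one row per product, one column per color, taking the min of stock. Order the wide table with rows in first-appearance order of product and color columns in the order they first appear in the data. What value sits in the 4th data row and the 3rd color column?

16

With rows in first-appearance order of product, row 4 is product=DK3. color columns in first-appearance order: teal, violet, orange, navy; column 3 is orange.
Long rows with product=DK3, color=orange: min(16, 631, 295) = 16.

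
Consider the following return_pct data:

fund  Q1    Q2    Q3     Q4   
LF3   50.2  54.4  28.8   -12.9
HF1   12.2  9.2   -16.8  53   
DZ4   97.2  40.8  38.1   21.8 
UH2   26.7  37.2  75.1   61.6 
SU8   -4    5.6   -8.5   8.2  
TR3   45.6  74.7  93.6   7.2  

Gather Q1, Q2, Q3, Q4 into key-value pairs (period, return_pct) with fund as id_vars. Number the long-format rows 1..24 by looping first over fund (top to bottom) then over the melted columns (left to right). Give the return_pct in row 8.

53

24 rows total (6 × 4). Row 8: index ⌊(8-1)/4⌋ = 1 into fund → HF1; (8-1) mod 4 = 3 into the melted columns → Q4.
So row 8 is (HF1, Q4, 53); return_pct = 53.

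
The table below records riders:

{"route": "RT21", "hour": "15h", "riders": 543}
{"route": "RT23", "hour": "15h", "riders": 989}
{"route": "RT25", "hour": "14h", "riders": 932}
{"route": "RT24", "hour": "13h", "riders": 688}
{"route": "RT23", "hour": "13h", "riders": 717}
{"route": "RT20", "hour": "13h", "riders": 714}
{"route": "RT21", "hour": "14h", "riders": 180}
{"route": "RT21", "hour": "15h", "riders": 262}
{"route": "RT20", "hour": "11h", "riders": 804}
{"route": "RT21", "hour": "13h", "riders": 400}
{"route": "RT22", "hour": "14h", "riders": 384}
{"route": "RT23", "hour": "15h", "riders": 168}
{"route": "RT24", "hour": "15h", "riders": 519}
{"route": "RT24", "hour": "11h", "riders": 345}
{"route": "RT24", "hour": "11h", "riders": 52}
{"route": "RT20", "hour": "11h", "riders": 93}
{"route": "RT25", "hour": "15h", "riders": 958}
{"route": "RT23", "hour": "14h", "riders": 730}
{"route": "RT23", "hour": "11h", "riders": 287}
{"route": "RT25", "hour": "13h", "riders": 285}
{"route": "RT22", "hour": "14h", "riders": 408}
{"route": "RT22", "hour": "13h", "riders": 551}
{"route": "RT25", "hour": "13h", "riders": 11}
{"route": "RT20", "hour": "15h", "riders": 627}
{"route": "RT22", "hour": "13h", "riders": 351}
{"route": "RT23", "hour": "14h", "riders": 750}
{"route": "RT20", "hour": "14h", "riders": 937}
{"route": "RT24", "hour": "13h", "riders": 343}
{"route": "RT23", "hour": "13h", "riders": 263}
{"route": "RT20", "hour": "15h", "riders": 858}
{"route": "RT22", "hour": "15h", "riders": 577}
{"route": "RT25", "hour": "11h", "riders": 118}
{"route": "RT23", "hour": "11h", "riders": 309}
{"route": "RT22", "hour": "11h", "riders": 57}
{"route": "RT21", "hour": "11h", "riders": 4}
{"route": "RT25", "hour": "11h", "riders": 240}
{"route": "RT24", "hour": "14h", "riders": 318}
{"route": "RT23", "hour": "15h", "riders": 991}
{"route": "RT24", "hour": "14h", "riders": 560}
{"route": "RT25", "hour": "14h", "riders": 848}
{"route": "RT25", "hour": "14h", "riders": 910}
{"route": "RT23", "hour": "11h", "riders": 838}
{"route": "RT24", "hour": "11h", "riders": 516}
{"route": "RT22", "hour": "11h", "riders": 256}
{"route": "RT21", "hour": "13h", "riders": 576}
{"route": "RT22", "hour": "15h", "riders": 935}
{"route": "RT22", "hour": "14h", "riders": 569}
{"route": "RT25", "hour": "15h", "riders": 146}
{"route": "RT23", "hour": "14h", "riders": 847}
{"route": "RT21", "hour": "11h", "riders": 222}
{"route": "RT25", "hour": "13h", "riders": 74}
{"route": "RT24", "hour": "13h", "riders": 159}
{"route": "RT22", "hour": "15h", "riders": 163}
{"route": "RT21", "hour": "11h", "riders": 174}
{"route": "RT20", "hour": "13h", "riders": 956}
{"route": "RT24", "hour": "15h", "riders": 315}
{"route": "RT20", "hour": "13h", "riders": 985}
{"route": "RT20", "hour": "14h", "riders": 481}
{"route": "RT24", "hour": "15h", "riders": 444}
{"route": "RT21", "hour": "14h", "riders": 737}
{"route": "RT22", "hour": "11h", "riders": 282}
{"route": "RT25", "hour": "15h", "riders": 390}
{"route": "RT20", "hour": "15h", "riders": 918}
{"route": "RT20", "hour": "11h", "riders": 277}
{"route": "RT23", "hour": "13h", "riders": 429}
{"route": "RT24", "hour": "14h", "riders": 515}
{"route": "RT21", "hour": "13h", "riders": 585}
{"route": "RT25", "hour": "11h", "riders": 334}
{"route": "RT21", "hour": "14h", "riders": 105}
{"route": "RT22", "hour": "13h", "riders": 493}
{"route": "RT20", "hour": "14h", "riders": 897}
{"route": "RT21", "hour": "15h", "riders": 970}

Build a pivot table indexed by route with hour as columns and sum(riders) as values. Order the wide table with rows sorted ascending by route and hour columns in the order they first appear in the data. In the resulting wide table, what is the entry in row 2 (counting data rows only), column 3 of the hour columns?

With rows sorted ascending by route, row 2 is route=RT21. hour columns in first-appearance order: 15h, 14h, 13h, 11h; column 3 is 13h.
Long rows with route=RT21, hour=13h: 400 + 576 + 585 = 1561.

1561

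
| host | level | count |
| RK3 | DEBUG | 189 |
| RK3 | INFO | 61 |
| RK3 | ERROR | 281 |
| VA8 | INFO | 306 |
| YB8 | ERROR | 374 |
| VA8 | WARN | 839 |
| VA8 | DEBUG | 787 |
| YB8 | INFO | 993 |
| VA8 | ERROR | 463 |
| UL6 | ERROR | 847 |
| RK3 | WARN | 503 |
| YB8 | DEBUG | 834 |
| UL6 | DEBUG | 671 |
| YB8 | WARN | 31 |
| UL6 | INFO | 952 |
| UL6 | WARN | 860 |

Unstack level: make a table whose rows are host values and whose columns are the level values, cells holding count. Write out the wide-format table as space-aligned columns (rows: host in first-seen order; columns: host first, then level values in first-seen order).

Columns: host plus the 4 distinct level values (DEBUG, INFO, ERROR, WARN).
For example, row RK3 column DEBUG takes count=189 from the long row (RK3, DEBUG).

host  DEBUG  INFO  ERROR  WARN
RK3   189    61    281    503 
VA8   787    306   463    839 
YB8   834    993   374    31  
UL6   671    952   847    860 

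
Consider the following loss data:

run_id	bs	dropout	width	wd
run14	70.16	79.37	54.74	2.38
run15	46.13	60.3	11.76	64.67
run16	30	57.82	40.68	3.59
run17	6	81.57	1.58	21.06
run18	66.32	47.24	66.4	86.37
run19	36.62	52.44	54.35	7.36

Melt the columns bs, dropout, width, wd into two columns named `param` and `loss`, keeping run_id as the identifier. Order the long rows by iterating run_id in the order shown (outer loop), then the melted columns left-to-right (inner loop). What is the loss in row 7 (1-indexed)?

11.76

24 rows total (6 × 4). Row 7: index ⌊(7-1)/4⌋ = 1 into run_id → run15; (7-1) mod 4 = 2 into the melted columns → width.
So row 7 is (run15, width, 11.76); loss = 11.76.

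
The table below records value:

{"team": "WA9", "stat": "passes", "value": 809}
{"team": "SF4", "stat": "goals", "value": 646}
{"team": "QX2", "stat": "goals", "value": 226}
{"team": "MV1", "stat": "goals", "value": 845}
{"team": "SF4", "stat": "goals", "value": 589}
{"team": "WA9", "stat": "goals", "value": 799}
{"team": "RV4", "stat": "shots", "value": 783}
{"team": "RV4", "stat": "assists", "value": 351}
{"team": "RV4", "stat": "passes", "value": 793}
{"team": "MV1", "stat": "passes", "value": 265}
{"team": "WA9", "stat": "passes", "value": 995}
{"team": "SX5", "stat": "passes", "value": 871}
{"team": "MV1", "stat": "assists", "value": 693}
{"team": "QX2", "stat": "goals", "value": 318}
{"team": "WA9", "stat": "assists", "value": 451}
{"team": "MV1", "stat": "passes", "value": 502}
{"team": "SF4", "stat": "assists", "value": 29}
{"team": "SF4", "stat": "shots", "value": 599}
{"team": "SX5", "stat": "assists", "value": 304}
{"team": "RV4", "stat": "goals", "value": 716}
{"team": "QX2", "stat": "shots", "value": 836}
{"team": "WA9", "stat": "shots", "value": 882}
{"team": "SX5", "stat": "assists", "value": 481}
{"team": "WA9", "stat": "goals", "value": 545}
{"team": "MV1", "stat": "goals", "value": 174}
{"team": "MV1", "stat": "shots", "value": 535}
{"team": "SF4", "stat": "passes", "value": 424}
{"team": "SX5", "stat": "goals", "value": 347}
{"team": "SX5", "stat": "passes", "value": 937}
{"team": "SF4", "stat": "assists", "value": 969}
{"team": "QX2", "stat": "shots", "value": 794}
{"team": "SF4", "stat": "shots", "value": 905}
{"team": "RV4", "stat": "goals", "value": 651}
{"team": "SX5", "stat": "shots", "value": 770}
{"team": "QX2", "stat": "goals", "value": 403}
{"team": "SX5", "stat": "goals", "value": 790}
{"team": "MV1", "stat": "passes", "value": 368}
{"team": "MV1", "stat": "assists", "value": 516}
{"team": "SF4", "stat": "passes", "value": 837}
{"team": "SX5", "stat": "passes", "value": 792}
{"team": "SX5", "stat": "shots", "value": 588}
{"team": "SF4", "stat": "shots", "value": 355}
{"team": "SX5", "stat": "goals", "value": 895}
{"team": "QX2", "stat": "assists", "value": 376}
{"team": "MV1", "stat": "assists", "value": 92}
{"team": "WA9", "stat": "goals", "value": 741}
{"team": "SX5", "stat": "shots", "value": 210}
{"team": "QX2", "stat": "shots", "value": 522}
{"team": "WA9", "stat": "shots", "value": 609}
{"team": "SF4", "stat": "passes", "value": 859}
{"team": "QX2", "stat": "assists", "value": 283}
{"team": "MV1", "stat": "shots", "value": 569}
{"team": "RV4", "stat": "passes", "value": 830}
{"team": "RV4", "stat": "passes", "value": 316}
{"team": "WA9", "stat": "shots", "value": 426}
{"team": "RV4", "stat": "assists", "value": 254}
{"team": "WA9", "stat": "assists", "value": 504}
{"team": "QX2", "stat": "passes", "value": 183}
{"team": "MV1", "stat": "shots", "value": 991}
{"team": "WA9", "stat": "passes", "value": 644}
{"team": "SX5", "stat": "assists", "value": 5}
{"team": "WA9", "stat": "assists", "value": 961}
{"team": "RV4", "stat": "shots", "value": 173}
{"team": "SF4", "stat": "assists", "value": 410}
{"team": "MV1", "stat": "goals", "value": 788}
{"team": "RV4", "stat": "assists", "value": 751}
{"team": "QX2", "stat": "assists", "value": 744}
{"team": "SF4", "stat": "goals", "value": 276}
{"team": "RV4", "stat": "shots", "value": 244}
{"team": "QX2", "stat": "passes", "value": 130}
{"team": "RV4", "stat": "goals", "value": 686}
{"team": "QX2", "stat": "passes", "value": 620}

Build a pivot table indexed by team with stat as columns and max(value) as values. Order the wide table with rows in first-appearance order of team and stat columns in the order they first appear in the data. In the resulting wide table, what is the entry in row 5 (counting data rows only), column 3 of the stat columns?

With rows in first-appearance order of team, row 5 is team=RV4. stat columns in first-appearance order: passes, goals, shots, assists; column 3 is shots.
Long rows with team=RV4, stat=shots: max(783, 173, 244) = 783.

783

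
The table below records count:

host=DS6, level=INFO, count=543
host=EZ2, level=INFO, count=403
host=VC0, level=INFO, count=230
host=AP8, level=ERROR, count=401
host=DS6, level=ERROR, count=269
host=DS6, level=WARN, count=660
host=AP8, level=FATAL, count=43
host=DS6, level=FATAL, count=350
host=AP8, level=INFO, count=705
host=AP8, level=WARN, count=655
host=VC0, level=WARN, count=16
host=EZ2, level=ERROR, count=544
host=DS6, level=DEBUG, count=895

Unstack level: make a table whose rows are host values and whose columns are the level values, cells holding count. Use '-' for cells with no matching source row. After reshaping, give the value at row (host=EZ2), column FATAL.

-

No long-format row has host=EZ2 and level=FATAL, so the cell is -.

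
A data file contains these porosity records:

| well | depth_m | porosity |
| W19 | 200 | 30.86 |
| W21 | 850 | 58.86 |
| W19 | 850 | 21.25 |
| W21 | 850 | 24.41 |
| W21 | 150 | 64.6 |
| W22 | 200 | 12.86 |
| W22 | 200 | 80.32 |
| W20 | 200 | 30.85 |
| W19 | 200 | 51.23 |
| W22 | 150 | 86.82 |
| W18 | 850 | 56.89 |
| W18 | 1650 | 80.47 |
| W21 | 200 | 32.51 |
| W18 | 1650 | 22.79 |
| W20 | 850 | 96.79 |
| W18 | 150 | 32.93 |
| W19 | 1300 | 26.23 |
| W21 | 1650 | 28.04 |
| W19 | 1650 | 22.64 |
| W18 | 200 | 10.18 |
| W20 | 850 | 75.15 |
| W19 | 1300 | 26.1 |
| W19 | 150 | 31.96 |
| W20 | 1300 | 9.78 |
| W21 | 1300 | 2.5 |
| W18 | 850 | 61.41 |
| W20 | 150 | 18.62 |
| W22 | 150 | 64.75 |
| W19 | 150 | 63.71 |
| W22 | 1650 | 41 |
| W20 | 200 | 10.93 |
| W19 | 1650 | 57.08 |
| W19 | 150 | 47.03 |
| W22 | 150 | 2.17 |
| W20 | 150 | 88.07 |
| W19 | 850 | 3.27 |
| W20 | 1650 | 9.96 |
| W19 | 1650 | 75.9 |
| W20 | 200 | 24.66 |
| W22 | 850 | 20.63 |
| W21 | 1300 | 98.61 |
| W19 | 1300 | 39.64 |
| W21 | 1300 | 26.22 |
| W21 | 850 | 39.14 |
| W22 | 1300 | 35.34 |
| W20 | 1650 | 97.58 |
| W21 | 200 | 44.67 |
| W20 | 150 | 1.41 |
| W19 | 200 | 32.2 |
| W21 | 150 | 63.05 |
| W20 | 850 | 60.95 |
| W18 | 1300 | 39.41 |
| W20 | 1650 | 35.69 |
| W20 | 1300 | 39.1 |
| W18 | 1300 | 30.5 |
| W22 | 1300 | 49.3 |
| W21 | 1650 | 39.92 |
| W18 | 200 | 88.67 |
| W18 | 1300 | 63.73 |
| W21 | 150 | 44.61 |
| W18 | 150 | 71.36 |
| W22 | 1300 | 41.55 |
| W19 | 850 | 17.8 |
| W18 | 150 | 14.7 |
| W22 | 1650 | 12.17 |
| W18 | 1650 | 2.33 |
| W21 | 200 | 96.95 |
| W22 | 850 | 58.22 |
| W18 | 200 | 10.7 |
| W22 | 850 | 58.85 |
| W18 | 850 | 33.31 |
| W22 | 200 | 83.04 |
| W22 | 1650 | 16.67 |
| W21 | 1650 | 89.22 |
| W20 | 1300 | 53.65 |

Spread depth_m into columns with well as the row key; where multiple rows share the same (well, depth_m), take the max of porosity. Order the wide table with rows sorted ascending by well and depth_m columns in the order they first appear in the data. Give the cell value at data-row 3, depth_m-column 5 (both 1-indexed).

53.65

With rows sorted ascending by well, row 3 is well=W20. depth_m columns in first-appearance order: 200, 850, 150, 1650, 1300; column 5 is 1300.
Long rows with well=W20, depth_m=1300: max(9.78, 39.1, 53.65) = 53.65.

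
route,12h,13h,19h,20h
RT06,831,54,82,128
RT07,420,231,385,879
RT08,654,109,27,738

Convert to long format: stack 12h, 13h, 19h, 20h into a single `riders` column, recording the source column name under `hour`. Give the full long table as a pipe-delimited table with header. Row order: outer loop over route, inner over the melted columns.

Each (route, column) pair becomes one row: 3 × 4 = 12 rows.
For example, (RT06, 12h) → riders=831.

| route | hour | riders |
| RT06 | 12h | 831 |
| RT06 | 13h | 54 |
| RT06 | 19h | 82 |
| RT06 | 20h | 128 |
| RT07 | 12h | 420 |
| RT07 | 13h | 231 |
| RT07 | 19h | 385 |
| RT07 | 20h | 879 |
| RT08 | 12h | 654 |
| RT08 | 13h | 109 |
| RT08 | 19h | 27 |
| RT08 | 20h | 738 |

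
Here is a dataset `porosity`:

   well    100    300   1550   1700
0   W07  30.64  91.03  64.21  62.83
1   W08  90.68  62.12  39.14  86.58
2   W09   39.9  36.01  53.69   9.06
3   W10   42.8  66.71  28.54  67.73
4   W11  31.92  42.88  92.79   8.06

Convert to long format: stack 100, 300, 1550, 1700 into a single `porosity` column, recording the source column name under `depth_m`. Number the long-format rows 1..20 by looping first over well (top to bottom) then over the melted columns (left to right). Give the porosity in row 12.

9.06

20 rows total (5 × 4). Row 12: index ⌊(12-1)/4⌋ = 2 into well → W09; (12-1) mod 4 = 3 into the melted columns → 1700.
So row 12 is (W09, 1700, 9.06); porosity = 9.06.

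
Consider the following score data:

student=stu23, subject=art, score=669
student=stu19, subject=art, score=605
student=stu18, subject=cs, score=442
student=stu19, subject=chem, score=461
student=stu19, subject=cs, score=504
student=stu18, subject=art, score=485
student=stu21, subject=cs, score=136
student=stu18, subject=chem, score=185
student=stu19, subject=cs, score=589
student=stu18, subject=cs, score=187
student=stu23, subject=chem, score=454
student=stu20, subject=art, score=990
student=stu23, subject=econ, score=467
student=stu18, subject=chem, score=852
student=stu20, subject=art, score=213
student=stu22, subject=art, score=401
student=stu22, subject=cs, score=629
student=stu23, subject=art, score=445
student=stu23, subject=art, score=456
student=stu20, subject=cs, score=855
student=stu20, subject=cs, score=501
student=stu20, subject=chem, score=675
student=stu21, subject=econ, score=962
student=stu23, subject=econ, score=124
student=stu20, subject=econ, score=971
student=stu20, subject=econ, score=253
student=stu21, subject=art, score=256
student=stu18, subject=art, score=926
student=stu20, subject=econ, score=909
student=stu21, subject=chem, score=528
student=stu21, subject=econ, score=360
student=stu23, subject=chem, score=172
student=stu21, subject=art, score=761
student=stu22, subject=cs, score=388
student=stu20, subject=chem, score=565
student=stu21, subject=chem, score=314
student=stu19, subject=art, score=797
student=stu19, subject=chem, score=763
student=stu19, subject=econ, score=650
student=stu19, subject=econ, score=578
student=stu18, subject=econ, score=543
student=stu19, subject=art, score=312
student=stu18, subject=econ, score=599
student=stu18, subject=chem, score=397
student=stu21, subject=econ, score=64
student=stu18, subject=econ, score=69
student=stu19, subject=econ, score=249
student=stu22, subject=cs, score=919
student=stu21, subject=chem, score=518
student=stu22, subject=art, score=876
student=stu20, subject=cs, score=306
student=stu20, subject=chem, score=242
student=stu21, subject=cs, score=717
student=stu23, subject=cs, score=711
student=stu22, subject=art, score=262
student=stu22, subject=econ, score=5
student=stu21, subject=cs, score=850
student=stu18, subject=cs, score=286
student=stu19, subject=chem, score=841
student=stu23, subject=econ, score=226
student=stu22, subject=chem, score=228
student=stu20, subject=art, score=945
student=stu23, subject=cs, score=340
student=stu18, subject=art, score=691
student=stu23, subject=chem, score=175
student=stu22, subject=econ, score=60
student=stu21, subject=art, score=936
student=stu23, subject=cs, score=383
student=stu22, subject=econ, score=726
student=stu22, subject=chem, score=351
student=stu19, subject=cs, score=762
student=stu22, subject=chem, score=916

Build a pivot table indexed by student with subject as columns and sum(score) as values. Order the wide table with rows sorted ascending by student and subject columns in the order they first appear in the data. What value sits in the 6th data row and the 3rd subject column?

801

With rows sorted ascending by student, row 6 is student=stu23. subject columns in first-appearance order: art, cs, chem, econ; column 3 is chem.
Long rows with student=stu23, subject=chem: 454 + 172 + 175 = 801.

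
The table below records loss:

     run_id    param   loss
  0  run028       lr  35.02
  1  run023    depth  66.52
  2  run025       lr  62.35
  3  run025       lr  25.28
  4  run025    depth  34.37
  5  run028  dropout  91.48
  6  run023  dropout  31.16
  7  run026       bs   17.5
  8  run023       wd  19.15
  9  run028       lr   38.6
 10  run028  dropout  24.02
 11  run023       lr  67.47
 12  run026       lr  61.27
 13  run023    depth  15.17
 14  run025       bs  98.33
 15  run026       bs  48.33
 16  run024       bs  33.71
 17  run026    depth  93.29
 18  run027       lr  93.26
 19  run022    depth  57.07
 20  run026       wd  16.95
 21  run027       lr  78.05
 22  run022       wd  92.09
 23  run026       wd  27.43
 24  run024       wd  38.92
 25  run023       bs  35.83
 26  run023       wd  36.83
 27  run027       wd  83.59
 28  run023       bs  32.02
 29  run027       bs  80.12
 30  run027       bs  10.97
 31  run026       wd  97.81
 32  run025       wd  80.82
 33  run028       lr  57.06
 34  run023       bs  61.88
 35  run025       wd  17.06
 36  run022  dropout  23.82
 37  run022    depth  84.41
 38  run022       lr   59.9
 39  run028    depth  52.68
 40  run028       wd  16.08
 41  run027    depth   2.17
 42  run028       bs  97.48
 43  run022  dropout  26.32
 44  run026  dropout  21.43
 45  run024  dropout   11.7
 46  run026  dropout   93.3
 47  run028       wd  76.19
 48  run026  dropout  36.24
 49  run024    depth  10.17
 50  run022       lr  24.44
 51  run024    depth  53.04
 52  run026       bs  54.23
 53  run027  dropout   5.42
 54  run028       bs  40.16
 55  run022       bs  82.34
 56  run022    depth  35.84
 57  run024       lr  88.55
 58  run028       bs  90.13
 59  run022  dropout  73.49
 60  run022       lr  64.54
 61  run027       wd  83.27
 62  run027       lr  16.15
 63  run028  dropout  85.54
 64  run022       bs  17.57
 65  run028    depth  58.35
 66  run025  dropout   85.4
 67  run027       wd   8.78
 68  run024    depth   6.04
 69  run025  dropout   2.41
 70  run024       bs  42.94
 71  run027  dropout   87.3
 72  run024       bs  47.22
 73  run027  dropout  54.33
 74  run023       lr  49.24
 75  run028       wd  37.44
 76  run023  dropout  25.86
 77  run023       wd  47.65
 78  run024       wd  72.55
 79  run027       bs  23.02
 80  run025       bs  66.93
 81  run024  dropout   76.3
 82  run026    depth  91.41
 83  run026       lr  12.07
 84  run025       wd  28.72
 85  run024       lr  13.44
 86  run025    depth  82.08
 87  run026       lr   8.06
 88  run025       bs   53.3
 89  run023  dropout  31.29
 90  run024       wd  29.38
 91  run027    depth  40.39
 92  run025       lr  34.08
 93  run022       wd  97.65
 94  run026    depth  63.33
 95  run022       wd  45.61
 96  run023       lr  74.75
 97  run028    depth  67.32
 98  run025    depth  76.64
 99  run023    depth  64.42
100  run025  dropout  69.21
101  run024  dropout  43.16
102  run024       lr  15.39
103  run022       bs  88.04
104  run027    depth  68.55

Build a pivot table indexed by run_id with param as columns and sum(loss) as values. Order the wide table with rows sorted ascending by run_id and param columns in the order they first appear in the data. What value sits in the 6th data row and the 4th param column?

With rows sorted ascending by run_id, row 6 is run_id=run027. param columns in first-appearance order: lr, depth, dropout, bs, wd; column 4 is bs.
Long rows with run_id=run027, param=bs: 80.12 + 10.97 + 23.02 = 114.11.

114.11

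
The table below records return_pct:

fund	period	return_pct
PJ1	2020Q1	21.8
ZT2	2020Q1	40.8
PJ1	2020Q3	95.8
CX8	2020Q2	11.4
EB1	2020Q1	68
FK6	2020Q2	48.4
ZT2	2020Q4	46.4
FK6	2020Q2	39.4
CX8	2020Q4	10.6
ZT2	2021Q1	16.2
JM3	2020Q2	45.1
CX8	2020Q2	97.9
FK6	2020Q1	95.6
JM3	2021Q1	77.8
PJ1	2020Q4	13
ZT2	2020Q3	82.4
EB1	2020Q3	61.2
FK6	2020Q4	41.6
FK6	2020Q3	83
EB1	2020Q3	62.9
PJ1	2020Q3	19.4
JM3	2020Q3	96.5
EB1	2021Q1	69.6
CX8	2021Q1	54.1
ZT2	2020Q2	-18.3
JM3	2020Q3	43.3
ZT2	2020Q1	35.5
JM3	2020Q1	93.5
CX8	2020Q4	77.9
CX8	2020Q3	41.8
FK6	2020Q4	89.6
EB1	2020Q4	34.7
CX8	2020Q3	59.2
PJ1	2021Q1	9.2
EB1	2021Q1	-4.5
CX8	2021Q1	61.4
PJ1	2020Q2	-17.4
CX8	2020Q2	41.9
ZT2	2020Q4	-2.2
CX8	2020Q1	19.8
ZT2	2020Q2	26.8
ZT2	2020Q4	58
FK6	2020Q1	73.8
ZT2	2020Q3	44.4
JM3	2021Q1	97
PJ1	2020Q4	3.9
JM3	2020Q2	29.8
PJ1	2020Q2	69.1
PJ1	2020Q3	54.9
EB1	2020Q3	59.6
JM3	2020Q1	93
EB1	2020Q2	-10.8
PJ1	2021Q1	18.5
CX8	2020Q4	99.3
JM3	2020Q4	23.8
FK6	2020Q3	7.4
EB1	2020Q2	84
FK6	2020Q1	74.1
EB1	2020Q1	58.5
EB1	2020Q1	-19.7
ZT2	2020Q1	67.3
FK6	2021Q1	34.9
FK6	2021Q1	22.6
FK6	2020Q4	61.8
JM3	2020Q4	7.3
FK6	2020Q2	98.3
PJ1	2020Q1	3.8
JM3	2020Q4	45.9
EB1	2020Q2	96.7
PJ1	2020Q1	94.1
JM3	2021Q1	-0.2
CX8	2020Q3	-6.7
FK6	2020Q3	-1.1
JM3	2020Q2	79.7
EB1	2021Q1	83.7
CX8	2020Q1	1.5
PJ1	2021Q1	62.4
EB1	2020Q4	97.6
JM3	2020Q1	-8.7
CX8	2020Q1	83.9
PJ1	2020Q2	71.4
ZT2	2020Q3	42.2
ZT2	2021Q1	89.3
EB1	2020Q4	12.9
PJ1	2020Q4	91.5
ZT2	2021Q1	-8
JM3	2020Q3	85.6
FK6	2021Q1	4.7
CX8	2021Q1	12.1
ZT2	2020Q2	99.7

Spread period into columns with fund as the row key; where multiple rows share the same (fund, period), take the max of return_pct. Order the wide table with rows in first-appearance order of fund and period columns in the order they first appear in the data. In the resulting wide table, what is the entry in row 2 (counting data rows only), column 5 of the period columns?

With rows in first-appearance order of fund, row 2 is fund=ZT2. period columns in first-appearance order: 2020Q1, 2020Q3, 2020Q2, 2020Q4, 2021Q1; column 5 is 2021Q1.
Long rows with fund=ZT2, period=2021Q1: max(16.2, 89.3, -8) = 89.3.

89.3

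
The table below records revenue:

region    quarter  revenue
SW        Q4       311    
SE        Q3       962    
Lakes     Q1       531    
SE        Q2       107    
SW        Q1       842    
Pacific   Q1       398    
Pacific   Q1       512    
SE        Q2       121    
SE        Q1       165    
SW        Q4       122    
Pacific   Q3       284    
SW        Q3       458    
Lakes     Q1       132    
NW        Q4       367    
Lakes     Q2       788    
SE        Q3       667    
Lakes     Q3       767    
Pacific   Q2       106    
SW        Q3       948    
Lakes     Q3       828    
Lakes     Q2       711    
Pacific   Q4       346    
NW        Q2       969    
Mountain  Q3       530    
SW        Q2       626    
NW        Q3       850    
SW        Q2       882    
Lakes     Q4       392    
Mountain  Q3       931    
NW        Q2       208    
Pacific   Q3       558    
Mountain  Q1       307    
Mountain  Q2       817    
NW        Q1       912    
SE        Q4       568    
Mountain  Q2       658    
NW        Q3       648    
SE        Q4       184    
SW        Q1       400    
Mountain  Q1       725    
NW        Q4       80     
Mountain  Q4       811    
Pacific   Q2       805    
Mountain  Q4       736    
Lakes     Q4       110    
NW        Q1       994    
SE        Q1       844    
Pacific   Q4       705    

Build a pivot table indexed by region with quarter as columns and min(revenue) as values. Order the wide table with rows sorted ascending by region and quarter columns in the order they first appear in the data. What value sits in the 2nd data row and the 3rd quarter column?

With rows sorted ascending by region, row 2 is region=Mountain. quarter columns in first-appearance order: Q4, Q3, Q1, Q2; column 3 is Q1.
Long rows with region=Mountain, quarter=Q1: min(307, 725) = 307.

307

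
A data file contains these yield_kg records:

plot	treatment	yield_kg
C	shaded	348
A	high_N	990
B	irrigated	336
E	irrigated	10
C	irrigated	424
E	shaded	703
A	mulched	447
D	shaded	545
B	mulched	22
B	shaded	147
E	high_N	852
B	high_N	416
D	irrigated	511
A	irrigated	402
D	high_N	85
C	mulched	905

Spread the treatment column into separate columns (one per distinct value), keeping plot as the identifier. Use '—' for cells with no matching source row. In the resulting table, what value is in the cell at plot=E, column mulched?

No long-format row has plot=E and treatment=mulched, so the cell is —.

—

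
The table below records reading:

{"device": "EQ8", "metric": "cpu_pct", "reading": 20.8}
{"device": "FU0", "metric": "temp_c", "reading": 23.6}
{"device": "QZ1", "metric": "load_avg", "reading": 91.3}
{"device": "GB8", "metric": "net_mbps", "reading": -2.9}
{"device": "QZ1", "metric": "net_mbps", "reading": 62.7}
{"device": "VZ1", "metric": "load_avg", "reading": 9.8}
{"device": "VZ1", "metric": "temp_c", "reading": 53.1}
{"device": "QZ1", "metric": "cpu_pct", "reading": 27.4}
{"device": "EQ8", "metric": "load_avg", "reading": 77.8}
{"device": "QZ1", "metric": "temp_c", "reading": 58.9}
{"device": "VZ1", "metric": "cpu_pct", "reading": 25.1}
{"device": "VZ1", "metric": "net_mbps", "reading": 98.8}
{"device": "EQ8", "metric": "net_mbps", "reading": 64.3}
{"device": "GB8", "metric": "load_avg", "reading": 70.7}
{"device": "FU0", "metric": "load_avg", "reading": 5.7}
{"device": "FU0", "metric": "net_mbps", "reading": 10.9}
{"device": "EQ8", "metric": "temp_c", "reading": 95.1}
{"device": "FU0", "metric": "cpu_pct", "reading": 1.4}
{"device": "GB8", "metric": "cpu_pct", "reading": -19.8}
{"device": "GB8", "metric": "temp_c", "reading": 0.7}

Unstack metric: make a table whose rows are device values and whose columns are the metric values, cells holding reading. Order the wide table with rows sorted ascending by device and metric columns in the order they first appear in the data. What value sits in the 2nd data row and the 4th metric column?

10.9

With rows sorted ascending by device, row 2 is device=FU0. metric columns in first-appearance order: cpu_pct, temp_c, load_avg, net_mbps; column 4 is net_mbps.
Long rows with device=FU0, metric=net_mbps: reading = 10.9.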